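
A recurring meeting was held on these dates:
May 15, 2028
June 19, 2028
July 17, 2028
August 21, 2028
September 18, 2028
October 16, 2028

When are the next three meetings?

November 20, 2028; December 18, 2028; January 15, 2029

Gaps: 35, 28, 35, 28, 28 days — a mix of 28 and 35. Every date is a Monday.
Each is the 3rd Monday of its month.
November 2028 — 3rd Monday is November 20, 2028.
December 2028 — 3rd Monday is December 18, 2028.
3rd Monday of January 2029: January 15, 2029.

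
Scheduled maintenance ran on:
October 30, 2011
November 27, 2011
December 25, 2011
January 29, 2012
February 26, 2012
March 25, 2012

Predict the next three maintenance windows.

All Sundays; the gaps (28, 28, 35, 28, 28) vary with month length.
This is the last Sunday of each month.
Last Sunday of April 2012: April 29, 2012.
May 2012 ends with Sunday May 27, 2012.
Last Sunday of June 2012: June 24, 2012.

April 29, 2012; May 27, 2012; June 24, 2012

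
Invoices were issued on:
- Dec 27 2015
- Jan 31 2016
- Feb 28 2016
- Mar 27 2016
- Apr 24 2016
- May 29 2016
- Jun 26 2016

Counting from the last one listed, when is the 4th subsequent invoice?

Oct 30 2016

Every date is a Sunday; gaps 35, 28, 28, 28, 35, 28 days.
Each is the last Sunday of its month (at least one falls on the 29th or later, ruling out '4th Sunday').
July 2016 ends with Sunday Jul 31 2016.
August 2016 ends with Sunday Aug 28 2016.
Last Sunday of September 2016: Sep 25 2016.
Last Sunday of October 2016: Oct 30 2016.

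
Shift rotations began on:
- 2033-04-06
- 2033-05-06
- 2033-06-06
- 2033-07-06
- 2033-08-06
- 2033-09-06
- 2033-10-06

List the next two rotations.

2033-11-06, 2033-12-06

Each date is the 6th; the gaps (30, 31, 30, 31, 31, 30) track the month lengths.
The rule is the 6th of each month.
November 2033: 2033-11-06.
Next: December 2033 → 2033-12-06.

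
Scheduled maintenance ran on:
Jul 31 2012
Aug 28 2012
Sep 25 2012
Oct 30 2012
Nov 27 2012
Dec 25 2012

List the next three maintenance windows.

Jan 29 2013, Feb 26 2013, Mar 26 2013

These are Tuesdays with 28, 28, 35, 28, 28-day gaps.
Each is the final Tuesday of its month — Jul 31 2012 is past the 28th, so '4th Tuesday' doesn't fit.
January 2013 ends with Tuesday Jan 29 2013.
February 2013 ends with Tuesday Feb 26 2013.
March 2013 ends with Tuesday Mar 26 2013.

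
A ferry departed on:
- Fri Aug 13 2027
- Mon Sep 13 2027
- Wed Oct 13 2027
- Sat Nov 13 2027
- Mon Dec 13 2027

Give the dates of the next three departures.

Each date is the 13th; the gaps (31, 30, 31, 30) track the month lengths.
The rule is the 13th of each month.
January 2028: Thu Jan 13 2028.
Next: February 2028 → Sun Feb 13 2028.
Next: March 2028 → Mon Mar 13 2028.

Thu Jan 13 2028, Sun Feb 13 2028, Mon Mar 13 2028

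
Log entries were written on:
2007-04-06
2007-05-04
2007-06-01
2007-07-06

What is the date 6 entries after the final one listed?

These are Fridays at 28- or 35-day spacing (28, 28, 35).
The pattern: 1st Friday of the month.
August 2007 — 1st Friday is 2007-08-03.
September 2007 — 1st Friday is 2007-09-07.
1st Friday of October 2007: 2007-10-05.
1st Friday of November 2007: 2007-11-02.
1st Friday of December 2007: 2007-12-07.
January 2008 — 1st Friday is 2008-01-04.

2008-01-04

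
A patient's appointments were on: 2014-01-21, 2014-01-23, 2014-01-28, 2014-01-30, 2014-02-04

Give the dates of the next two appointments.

2014-02-06, 2014-02-11

The gap pattern 2, 5, 2, 5 repeats every 2 events.
These are the Tuesdays and Thursdays of each week.
Next Thursday: 2014-02-06.
Next Tuesday: 2014-02-11.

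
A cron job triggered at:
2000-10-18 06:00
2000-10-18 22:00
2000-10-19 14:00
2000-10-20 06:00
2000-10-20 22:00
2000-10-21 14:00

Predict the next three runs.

Spacing: 16, 16, 16, 16, 16 h — constant 16 h.
2000-10-21 14:00 + 16 h = 2000-10-22 06:00.
2000-10-22 06:00 + 16 h = 2000-10-22 22:00.
2000-10-22 22:00 + 16 h = 2000-10-23 14:00.

2000-10-22 06:00, 2000-10-22 22:00, 2000-10-23 14:00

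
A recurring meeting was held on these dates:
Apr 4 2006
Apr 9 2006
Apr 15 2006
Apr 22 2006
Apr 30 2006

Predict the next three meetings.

May 9 2006, May 19 2006, May 30 2006

Intervals are 5, 6, 7, 8 days — an arithmetic progression with common difference 1.
Next gap: 9 days. Apr 30 2006 + 9 days = May 9 2006.
Next gap: 10 days. May 9 2006 + 10 days = May 19 2006.
Next gap: 11 days. May 19 2006 + 11 days = May 30 2006.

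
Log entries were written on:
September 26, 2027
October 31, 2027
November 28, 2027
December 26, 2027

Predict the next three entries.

January 30, 2028; February 27, 2028; March 26, 2028

All Sundays; the gaps (35, 28, 28) vary with month length.
This is the last Sunday of each month.
Last Sunday of January 2028: January 30, 2028.
Last Sunday of February 2028: February 27, 2028.
March 2028 ends with Sunday March 26, 2028.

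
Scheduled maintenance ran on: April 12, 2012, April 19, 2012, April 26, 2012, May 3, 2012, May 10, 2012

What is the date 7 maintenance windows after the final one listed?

Every event comes 7 days after the last (7, 7, 7, 7).
May 10, 2012 + 7 days = May 17, 2012.
May 17, 2012 + 7 days = May 24, 2012.
May 24, 2012 + 7 days = May 31, 2012.
May 31, 2012 + 7 days = June 7, 2012.
June 7, 2012 + 7 days = June 14, 2012.
June 14, 2012 + 7 days = June 21, 2012.
June 21, 2012 + 7 days = June 28, 2012.

June 28, 2012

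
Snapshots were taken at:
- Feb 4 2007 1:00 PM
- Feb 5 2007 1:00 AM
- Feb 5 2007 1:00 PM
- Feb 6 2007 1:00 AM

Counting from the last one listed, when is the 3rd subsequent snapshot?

Feb 7 2007 1:00 PM

Spacing: 12, 12, 12 h — constant 12 h.
Feb 6 2007 1:00 AM + 12 h = Feb 6 2007 1:00 PM.
Feb 6 2007 1:00 PM + 12 h = Feb 7 2007 1:00 AM.
Feb 7 2007 1:00 AM + 12 h = Feb 7 2007 1:00 PM.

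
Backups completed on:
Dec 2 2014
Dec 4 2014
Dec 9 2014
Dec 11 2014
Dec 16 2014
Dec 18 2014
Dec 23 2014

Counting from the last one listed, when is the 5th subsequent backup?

Every event lands on a Tuesday or Thursday (gaps cycle 2, 5, 2, 5, 2, 5).
So the schedule is: every Tuesday and Thursday.
Next Thursday: Dec 25 2014.
The following Tuesday is Dec 30 2014.
Next Thursday: Jan 1 2015.
Next Tuesday: Jan 6 2015.
Next Thursday: Jan 8 2015.

Jan 8 2015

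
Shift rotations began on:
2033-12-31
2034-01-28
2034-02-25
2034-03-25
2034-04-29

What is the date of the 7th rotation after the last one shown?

2034-11-25

All Saturdays; the gaps (28, 28, 28, 35) vary with month length.
This is the last Saturday of each month.
May 2034 ends with Saturday 2034-05-27.
Last Saturday of June 2034: 2034-06-24.
July 2034 ends with Saturday 2034-07-29.
August 2034 ends with Saturday 2034-08-26.
Last Saturday of September 2034: 2034-09-30.
October 2034 ends with Saturday 2034-10-28.
Last Saturday of November 2034: 2034-11-25.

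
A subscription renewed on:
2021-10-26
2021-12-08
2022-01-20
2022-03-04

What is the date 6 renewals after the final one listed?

2022-11-17

Every event comes 43 days after the last (43, 43, 43).
2022-03-04 + 43 days = 2022-04-16.
2022-04-16 + 43 days = 2022-05-29.
2022-05-29 + 43 days = 2022-07-11.
2022-07-11 + 43 days = 2022-08-23.
2022-08-23 + 43 days = 2022-10-05.
2022-10-05 + 43 days = 2022-11-17.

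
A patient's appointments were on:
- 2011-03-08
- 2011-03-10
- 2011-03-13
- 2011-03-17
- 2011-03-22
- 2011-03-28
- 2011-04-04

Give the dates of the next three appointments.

Gaps: 2, 3, 4, 5, 6, 7 days — each gap is 1 larger than the previous one.
Next gap: 8 days. 2011-04-04 + 8 days = 2011-04-12.
Next gap: 9 days. 2011-04-12 + 9 days = 2011-04-21.
Next gap: 10 days. 2011-04-21 + 10 days = 2011-05-01.

2011-04-12, 2011-04-21, 2011-05-01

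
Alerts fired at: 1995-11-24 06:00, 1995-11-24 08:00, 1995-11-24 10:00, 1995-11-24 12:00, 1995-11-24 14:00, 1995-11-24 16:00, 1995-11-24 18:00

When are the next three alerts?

Spacing: 2, 2, 2, 2, 2, 2 h — constant 2 h.
1995-11-24 18:00 + 2 h = 1995-11-24 20:00.
1995-11-24 20:00 + 2 h = 1995-11-24 22:00.
1995-11-24 22:00 + 2 h = 1995-11-25 00:00.

1995-11-24 20:00, 1995-11-24 22:00, 1995-11-25 00:00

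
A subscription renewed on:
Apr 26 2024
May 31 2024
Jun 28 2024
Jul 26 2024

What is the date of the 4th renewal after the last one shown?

Nov 29 2024

These are Fridays with 35, 28, 28-day gaps.
Each is the final Friday of its month — May 31 2024 is past the 28th, so '4th Friday' doesn't fit.
Last Friday of August 2024: Aug 30 2024.
Last Friday of September 2024: Sep 27 2024.
Last Friday of October 2024: Oct 25 2024.
November 2024 ends with Friday Nov 29 2024.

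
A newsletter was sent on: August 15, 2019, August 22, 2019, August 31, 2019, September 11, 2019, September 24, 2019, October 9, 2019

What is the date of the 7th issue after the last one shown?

Intervals are 7, 9, 11, 13, 15 days — an arithmetic progression with common difference 2.
Next gap: 17 days. October 9, 2019 + 17 days = October 26, 2019.
Next gap: 19 days. October 26, 2019 + 19 days = November 14, 2019.
Next gap: 21 days. November 14, 2019 + 21 days = December 5, 2019.
Next gap: 23 days. December 5, 2019 + 23 days = December 28, 2019.
Next gap: 25 days. December 28, 2019 + 25 days = January 22, 2020.
Next gap: 27 days. January 22, 2020 + 27 days = February 18, 2020.
Next gap: 29 days. February 18, 2020 + 29 days = March 18, 2020.

March 18, 2020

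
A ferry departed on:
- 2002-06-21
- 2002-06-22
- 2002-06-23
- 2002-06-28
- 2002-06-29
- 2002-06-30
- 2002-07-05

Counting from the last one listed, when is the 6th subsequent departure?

2002-07-19

Every event lands on a Friday or Saturday or Sunday (gaps cycle 1, 1, 5, 1, 1, 5).
So the schedule is: every Friday, Saturday and Sunday.
The following Saturday is 2002-07-06.
The following Sunday is 2002-07-07.
The following Friday is 2002-07-12.
Next Saturday: 2002-07-13.
Next Sunday: 2002-07-14.
Next Friday: 2002-07-19.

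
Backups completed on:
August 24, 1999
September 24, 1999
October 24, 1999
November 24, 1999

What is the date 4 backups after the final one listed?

Each date is the 24th; the gaps (31, 30, 31) track the month lengths.
The rule is the 24th of each month.
Next: December 1999 → December 24, 1999.
January 2000: January 24, 2000.
February 2000: February 24, 2000.
Next: March 2000 → March 24, 2000.

March 24, 2000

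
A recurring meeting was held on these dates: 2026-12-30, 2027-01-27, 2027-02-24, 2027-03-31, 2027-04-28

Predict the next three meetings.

All Wednesdays; the gaps (28, 28, 35, 28) vary with month length.
This is the last Wednesday of each month.
Last Wednesday of May 2027: 2027-05-26.
Last Wednesday of June 2027: 2027-06-30.
Last Wednesday of July 2027: 2027-07-28.

2027-05-26, 2027-06-30, 2027-07-28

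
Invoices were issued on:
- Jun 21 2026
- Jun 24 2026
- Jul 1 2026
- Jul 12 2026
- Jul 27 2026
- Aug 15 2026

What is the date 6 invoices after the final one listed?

Mar 1 2027

Intervals are 3, 7, 11, 15, 19 days — an arithmetic progression with common difference 4.
Next gap: 23 days. Aug 15 2026 + 23 days = Sep 7 2026.
Next gap: 27 days. Sep 7 2026 + 27 days = Oct 4 2026.
Next gap: 31 days. Oct 4 2026 + 31 days = Nov 4 2026.
Next gap: 35 days. Nov 4 2026 + 35 days = Dec 9 2026.
Next gap: 39 days. Dec 9 2026 + 39 days = Jan 17 2027.
Next gap: 43 days. Jan 17 2027 + 43 days = Mar 1 2027.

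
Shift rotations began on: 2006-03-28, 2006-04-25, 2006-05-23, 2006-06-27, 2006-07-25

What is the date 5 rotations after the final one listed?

2006-12-26

All dates are Tuesdays, 28, 28, 35, 28 days apart.
Specifically, the 4th Tuesday of each month.
4th Tuesday of August 2006: 2006-08-22.
4th Tuesday of September 2006: 2006-09-26.
October 2006 — 4th Tuesday is 2006-10-24.
4th Tuesday of November 2006: 2006-11-28.
4th Tuesday of December 2006: 2006-12-26.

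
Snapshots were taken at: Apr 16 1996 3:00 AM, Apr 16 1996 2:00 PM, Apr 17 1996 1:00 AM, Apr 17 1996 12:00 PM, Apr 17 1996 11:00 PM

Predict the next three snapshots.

Apr 18 1996 10:00 AM, Apr 18 1996 9:00 PM, Apr 19 1996 8:00 AM

Spacing: 11, 11, 11, 11 h — constant 11 h.
Apr 17 1996 11:00 PM + 11 h = Apr 18 1996 10:00 AM.
Apr 18 1996 10:00 AM + 11 h = Apr 18 1996 9:00 PM.
Apr 18 1996 9:00 PM + 11 h = Apr 19 1996 8:00 AM.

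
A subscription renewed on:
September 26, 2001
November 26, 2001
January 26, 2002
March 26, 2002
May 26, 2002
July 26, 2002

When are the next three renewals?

The day-of-month is always 26 (61, 61, 59, 61, 61 days between events).
So this recurs on the 26th of every 2 months.
Next: September 2002 → September 26, 2002.
November 2002: November 26, 2002.
January 2003: January 26, 2003.

September 26, 2002; November 26, 2002; January 26, 2003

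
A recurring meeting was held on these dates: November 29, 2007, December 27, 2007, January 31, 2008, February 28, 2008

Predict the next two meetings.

All Thursdays; the gaps (28, 35, 28) vary with month length.
This is the last Thursday of each month.
Last Thursday of March 2008: March 27, 2008.
Last Thursday of April 2008: April 24, 2008.

March 27, 2008; April 24, 2008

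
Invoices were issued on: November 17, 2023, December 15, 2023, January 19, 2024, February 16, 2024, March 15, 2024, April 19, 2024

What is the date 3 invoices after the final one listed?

July 19, 2024

All dates are Fridays, 28, 35, 28, 28, 35 days apart.
Specifically, the 3rd Friday of each month.
May 2024 — 3rd Friday is May 17, 2024.
June 2024 — 3rd Friday is June 21, 2024.
3rd Friday of July 2024: July 19, 2024.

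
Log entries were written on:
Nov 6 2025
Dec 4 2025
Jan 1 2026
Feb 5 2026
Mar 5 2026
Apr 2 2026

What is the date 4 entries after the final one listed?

Aug 6 2026

Gaps: 28, 28, 35, 28, 28 days — a mix of 28 and 35. Every date is a Thursday.
Each is the 1st Thursday of its month.
May 2026 — 1st Thursday is May 7 2026.
1st Thursday of June 2026: Jun 4 2026.
1st Thursday of July 2026: Jul 2 2026.
August 2026 — 1st Thursday is Aug 6 2026.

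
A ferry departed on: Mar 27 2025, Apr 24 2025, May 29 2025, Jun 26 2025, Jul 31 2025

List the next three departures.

All Thursdays; the gaps (28, 35, 28, 35) vary with month length.
This is the last Thursday of each month.
Last Thursday of August 2025: Aug 28 2025.
Last Thursday of September 2025: Sep 25 2025.
October 2025 ends with Thursday Oct 30 2025.

Aug 28 2025, Sep 25 2025, Oct 30 2025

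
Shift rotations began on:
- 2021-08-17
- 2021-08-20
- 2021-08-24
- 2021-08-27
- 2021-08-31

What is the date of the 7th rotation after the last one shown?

2021-09-24

Every event lands on a Tuesday or Friday (gaps cycle 3, 4, 3, 4).
So the schedule is: every Tuesday and Friday.
The following Friday is 2021-09-03.
The following Tuesday is 2021-09-07.
Next Friday: 2021-09-10.
The following Tuesday is 2021-09-14.
Next Friday: 2021-09-17.
The following Tuesday is 2021-09-21.
Next Friday: 2021-09-24.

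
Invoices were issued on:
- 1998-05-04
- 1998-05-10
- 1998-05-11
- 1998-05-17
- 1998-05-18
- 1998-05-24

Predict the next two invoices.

Gaps: 6, 1, 6, 1, 6 days — not constant, but cyclic with period 2.
The events fall on every Monday and Sunday.
The following Monday is 1998-05-25.
Next Sunday: 1998-05-31.

1998-05-25, 1998-05-31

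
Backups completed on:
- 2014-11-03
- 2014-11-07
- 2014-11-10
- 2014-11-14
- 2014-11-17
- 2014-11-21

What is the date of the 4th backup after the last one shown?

2014-12-05

Every event lands on a Monday or Friday (gaps cycle 4, 3, 4, 3, 4).
So the schedule is: every Monday and Friday.
The following Monday is 2014-11-24.
The following Friday is 2014-11-28.
Next Monday: 2014-12-01.
The following Friday is 2014-12-05.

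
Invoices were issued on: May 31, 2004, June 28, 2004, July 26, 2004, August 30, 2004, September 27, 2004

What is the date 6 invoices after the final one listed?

Every date is a Monday; gaps 28, 28, 35, 28 days.
Each is the last Monday of its month (at least one falls on the 29th or later, ruling out '4th Monday').
October 2004 ends with Monday October 25, 2004.
Last Monday of November 2004: November 29, 2004.
December 2004 ends with Monday December 27, 2004.
Last Monday of January 2005: January 31, 2005.
February 2005 ends with Monday February 28, 2005.
Last Monday of March 2005: March 28, 2005.

March 28, 2005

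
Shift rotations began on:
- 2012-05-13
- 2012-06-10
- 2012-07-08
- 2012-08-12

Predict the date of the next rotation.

2012-09-09

Gaps: 28, 28, 35 days — a mix of 28 and 35. Every date is a Sunday.
Each is the 2nd Sunday of its month.
2nd Sunday of September 2012: 2012-09-09.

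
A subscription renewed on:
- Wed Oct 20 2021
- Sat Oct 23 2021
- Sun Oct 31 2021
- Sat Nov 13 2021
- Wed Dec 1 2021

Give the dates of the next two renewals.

Intervals are 3, 8, 13, 18 days — an arithmetic progression with common difference 5.
Next gap: 23 days. Wed Dec 1 2021 + 23 days = Fri Dec 24 2021.
Next gap: 28 days. Fri Dec 24 2021 + 28 days = Fri Jan 21 2022.

Fri Dec 24 2021, Fri Jan 21 2022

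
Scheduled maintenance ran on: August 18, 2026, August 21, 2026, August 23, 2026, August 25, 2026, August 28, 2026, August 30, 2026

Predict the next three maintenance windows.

September 1, 2026; September 4, 2026; September 6, 2026

The gap pattern 3, 2, 2, 3, 2 repeats every 3 events.
These are the Tuesdays, Fridays and Sundays of each week.
The following Tuesday is September 1, 2026.
The following Friday is September 4, 2026.
The following Sunday is September 6, 2026.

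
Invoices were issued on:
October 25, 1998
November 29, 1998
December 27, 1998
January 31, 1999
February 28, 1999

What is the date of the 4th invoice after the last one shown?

Every date is a Sunday; gaps 35, 28, 35, 28 days.
Each is the last Sunday of its month (at least one falls on the 29th or later, ruling out '4th Sunday').
March 1999 ends with Sunday March 28, 1999.
Last Sunday of April 1999: April 25, 1999.
May 1999 ends with Sunday May 30, 1999.
June 1999 ends with Sunday June 27, 1999.

June 27, 1999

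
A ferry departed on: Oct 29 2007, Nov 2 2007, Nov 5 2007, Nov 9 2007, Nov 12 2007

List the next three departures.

Gaps: 4, 3, 4, 3 days — not constant, but cyclic with period 2.
The events fall on every Monday and Friday.
The following Friday is Nov 16 2007.
The following Monday is Nov 19 2007.
Next Friday: Nov 23 2007.

Nov 16 2007, Nov 19 2007, Nov 23 2007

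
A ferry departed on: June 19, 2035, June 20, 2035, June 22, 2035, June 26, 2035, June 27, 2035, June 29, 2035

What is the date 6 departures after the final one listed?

July 13, 2035

Gaps: 1, 2, 4, 1, 2 days — not constant, but cyclic with period 3.
The events fall on every Tuesday, Wednesday and Friday.
Next Tuesday: July 3, 2035.
Next Wednesday: July 4, 2035.
The following Friday is July 6, 2035.
Next Tuesday: July 10, 2035.
Next Wednesday: July 11, 2035.
Next Friday: July 13, 2035.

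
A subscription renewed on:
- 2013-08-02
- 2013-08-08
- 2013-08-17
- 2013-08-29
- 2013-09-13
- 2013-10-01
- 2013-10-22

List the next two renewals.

2013-11-15, 2013-12-12

The spacing grows by 3 each time: 6, 9, 12, 15, 18, 21 days.
Next gap: 24 days. 2013-10-22 + 24 days = 2013-11-15.
Next gap: 27 days. 2013-11-15 + 27 days = 2013-12-12.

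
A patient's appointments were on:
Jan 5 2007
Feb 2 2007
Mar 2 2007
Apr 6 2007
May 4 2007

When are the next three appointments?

Jun 1 2007, Jul 6 2007, Aug 3 2007

These are Fridays at 28- or 35-day spacing (28, 28, 35, 28).
The pattern: 1st Friday of the month.
1st Friday of June 2007: Jun 1 2007.
July 2007 — 1st Friday is Jul 6 2007.
August 2007 — 1st Friday is Aug 3 2007.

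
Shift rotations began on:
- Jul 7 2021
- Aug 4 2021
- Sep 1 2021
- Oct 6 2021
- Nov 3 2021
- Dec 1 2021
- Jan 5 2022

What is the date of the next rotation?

Feb 2 2022

These are Wednesdays at 28- or 35-day spacing (28, 28, 35, 28, 28, 35).
The pattern: 1st Wednesday of the month.
1st Wednesday of February 2022: Feb 2 2022.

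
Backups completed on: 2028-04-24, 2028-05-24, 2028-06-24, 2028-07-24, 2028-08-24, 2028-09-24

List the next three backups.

Gaps: 30, 31, 30, 31, 31 days — not constant. Every event is on the 24th of the month.
Pattern: the 24th of each month.
Next: October 2028 → 2028-10-24.
November 2028: 2028-11-24.
Next: December 2028 → 2028-12-24.

2028-10-24, 2028-11-24, 2028-12-24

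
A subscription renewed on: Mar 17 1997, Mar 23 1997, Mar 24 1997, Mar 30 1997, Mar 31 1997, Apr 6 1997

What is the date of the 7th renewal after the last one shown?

Gaps: 6, 1, 6, 1, 6 days — not constant, but cyclic with period 2.
The events fall on every Monday and Sunday.
Next Monday: Apr 7 1997.
The following Sunday is Apr 13 1997.
Next Monday: Apr 14 1997.
Next Sunday: Apr 20 1997.
The following Monday is Apr 21 1997.
The following Sunday is Apr 27 1997.
Next Monday: Apr 28 1997.

Apr 28 1997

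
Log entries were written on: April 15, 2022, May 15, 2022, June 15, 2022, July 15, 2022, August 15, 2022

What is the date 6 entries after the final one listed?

February 15, 2023

Each date is the 15th; the gaps (30, 31, 30, 31) track the month lengths.
The rule is the 15th of each month.
September 2022: September 15, 2022.
Next: October 2022 → October 15, 2022.
Next: November 2022 → November 15, 2022.
December 2022: December 15, 2022.
Next: January 2023 → January 15, 2023.
Next: February 2023 → February 15, 2023.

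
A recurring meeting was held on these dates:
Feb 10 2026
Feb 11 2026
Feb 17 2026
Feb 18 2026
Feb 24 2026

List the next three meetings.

Feb 25 2026, Mar 3 2026, Mar 4 2026

The gap pattern 1, 6, 1, 6 repeats every 2 events.
These are the Tuesdays and Wednesdays of each week.
Next Wednesday: Feb 25 2026.
Next Tuesday: Mar 3 2026.
Next Wednesday: Mar 4 2026.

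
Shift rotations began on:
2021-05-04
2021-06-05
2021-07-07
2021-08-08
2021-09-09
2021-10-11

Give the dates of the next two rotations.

Gaps between consecutive events: 32, 32, 32, 32, 32 days — a constant 32-day interval.
2021-10-11 + 32 days = 2021-11-12.
2021-11-12 + 32 days = 2021-12-14.

2021-11-12, 2021-12-14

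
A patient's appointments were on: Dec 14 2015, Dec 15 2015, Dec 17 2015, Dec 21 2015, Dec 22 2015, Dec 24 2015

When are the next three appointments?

Every event lands on a Monday or Tuesday or Thursday (gaps cycle 1, 2, 4, 1, 2).
So the schedule is: every Monday, Tuesday and Thursday.
The following Monday is Dec 28 2015.
The following Tuesday is Dec 29 2015.
The following Thursday is Dec 31 2015.

Dec 28 2015, Dec 29 2015, Dec 31 2015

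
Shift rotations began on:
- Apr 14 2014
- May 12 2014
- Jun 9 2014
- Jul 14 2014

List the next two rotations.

Aug 11 2014, Sep 8 2014

Gaps: 28, 28, 35 days — a mix of 28 and 35. Every date is a Monday.
Each is the 2nd Monday of its month.
August 2014 — 2nd Monday is Aug 11 2014.
2nd Monday of September 2014: Sep 8 2014.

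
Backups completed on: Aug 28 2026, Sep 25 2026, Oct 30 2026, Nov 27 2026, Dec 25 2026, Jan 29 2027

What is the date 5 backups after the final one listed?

Jun 25 2027

These are Fridays with 28, 35, 28, 28, 35-day gaps.
Each is the final Friday of its month — Oct 30 2026 is past the 28th, so '4th Friday' doesn't fit.
Last Friday of February 2027: Feb 26 2027.
March 2027 ends with Friday Mar 26 2027.
Last Friday of April 2027: Apr 30 2027.
Last Friday of May 2027: May 28 2027.
Last Friday of June 2027: Jun 25 2027.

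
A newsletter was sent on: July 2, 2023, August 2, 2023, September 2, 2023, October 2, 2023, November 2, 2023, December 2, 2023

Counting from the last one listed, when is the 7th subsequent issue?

July 2, 2024

Each date is the 2nd; the gaps (31, 31, 30, 31, 30) track the month lengths.
The rule is the 2nd of each month.
Next: January 2024 → January 2, 2024.
February 2024: February 2, 2024.
March 2024: March 2, 2024.
April 2024: April 2, 2024.
Next: May 2024 → May 2, 2024.
Next: June 2024 → June 2, 2024.
July 2024: July 2, 2024.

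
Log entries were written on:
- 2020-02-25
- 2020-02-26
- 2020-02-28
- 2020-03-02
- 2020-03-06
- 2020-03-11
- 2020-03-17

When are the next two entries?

The spacing grows by 1 each time: 1, 2, 3, 4, 5, 6 days.
Next gap: 7 days. 2020-03-17 + 7 days = 2020-03-24.
Next gap: 8 days. 2020-03-24 + 8 days = 2020-04-01.

2020-03-24, 2020-04-01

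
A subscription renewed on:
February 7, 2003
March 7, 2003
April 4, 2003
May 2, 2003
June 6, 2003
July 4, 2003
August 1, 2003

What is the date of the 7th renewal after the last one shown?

All dates are Fridays, 28, 28, 28, 35, 28, 28 days apart.
Specifically, the 1st Friday of each month.
September 2003 — 1st Friday is September 5, 2003.
1st Friday of October 2003: October 3, 2003.
November 2003 — 1st Friday is November 7, 2003.
1st Friday of December 2003: December 5, 2003.
1st Friday of January 2004: January 2, 2004.
1st Friday of February 2004: February 6, 2004.
March 2004 — 1st Friday is March 5, 2004.

March 5, 2004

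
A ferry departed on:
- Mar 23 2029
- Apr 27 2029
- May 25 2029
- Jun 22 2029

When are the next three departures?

All dates are Fridays, 35, 28, 28 days apart.
Specifically, the 4th Friday of each month.
July 2029 — 4th Friday is Jul 27 2029.
August 2029 — 4th Friday is Aug 24 2029.
4th Friday of September 2029: Sep 28 2029.

Jul 27 2029, Aug 24 2029, Sep 28 2029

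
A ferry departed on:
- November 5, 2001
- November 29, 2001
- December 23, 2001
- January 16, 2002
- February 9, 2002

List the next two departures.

Every event comes 24 days after the last (24, 24, 24, 24).
February 9, 2002 + 24 days = March 5, 2002.
March 5, 2002 + 24 days = March 29, 2002.

March 5, 2002; March 29, 2002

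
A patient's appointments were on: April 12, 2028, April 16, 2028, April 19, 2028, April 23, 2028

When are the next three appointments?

Every event lands on a Wednesday or Sunday (gaps cycle 4, 3, 4).
So the schedule is: every Wednesday and Sunday.
Next Wednesday: April 26, 2028.
The following Sunday is April 30, 2028.
Next Wednesday: May 3, 2028.

April 26, 2028; April 30, 2028; May 3, 2028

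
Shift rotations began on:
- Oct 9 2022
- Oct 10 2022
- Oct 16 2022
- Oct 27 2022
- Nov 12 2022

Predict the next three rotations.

Dec 3 2022, Dec 29 2022, Jan 29 2023

The spacing grows by 5 each time: 1, 6, 11, 16 days.
Next gap: 21 days. Nov 12 2022 + 21 days = Dec 3 2022.
Next gap: 26 days. Dec 3 2022 + 26 days = Dec 29 2022.
Next gap: 31 days. Dec 29 2022 + 31 days = Jan 29 2023.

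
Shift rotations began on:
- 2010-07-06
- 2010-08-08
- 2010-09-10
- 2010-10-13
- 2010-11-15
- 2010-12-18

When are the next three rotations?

Gaps between consecutive events: 33, 33, 33, 33, 33 days — a constant 33-day interval.
2010-12-18 + 33 days = 2011-01-20.
2011-01-20 + 33 days = 2011-02-22.
2011-02-22 + 33 days = 2011-03-27.

2011-01-20, 2011-02-22, 2011-03-27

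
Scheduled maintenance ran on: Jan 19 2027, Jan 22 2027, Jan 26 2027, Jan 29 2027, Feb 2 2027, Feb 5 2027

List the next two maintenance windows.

Gaps: 3, 4, 3, 4, 3 days — not constant, but cyclic with period 2.
The events fall on every Tuesday and Friday.
The following Tuesday is Feb 9 2027.
Next Friday: Feb 12 2027.

Feb 9 2027, Feb 12 2027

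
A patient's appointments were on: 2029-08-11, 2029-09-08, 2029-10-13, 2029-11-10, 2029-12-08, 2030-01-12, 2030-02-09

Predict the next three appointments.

All dates are Saturdays, 28, 35, 28, 28, 35, 28 days apart.
Specifically, the 2nd Saturday of each month.
March 2030 — 2nd Saturday is 2030-03-09.
2nd Saturday of April 2030: 2030-04-13.
2nd Saturday of May 2030: 2030-05-11.

2030-03-09, 2030-04-13, 2030-05-11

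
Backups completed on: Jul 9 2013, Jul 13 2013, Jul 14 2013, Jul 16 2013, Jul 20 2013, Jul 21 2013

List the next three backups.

Jul 23 2013, Jul 27 2013, Jul 28 2013

Gaps: 4, 1, 2, 4, 1 days — not constant, but cyclic with period 3.
The events fall on every Tuesday, Saturday and Sunday.
Next Tuesday: Jul 23 2013.
Next Saturday: Jul 27 2013.
Next Sunday: Jul 28 2013.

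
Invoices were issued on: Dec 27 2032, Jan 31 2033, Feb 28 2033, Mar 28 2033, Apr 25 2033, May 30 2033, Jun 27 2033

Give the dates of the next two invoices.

Jul 25 2033, Aug 29 2033

All Mondays; the gaps (35, 28, 28, 28, 35, 28) vary with month length.
This is the last Monday of each month.
July 2033 ends with Monday Jul 25 2033.
Last Monday of August 2033: Aug 29 2033.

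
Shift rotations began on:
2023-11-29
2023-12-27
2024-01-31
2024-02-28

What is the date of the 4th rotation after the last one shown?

2024-06-26

These are Wednesdays with 28, 35, 28-day gaps.
Each is the final Wednesday of its month — 2023-11-29 is past the 28th, so '4th Wednesday' doesn't fit.
Last Wednesday of March 2024: 2024-03-27.
Last Wednesday of April 2024: 2024-04-24.
Last Wednesday of May 2024: 2024-05-29.
June 2024 ends with Wednesday 2024-06-26.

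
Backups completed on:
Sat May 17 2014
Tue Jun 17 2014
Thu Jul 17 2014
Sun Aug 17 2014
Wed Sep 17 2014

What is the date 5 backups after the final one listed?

Tue Feb 17 2015

Each date is the 17th; the gaps (31, 30, 31, 31) track the month lengths.
The rule is the 17th of each month.
Next: October 2014 → Fri Oct 17 2014.
November 2014: Mon Nov 17 2014.
December 2014: Wed Dec 17 2014.
January 2015: Sat Jan 17 2015.
February 2015: Tue Feb 17 2015.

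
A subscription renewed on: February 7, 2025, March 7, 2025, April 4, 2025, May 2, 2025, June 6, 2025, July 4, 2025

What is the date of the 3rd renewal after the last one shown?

All dates are Fridays, 28, 28, 28, 35, 28 days apart.
Specifically, the 1st Friday of each month.
August 2025 — 1st Friday is August 1, 2025.
1st Friday of September 2025: September 5, 2025.
October 2025 — 1st Friday is October 3, 2025.

October 3, 2025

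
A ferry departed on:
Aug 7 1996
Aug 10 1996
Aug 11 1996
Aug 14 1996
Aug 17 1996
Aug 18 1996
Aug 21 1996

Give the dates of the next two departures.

Aug 24 1996, Aug 25 1996

The gap pattern 3, 1, 3, 3, 1, 3 repeats every 3 events.
These are the Wednesdays, Saturdays and Sundays of each week.
Next Saturday: Aug 24 1996.
The following Sunday is Aug 25 1996.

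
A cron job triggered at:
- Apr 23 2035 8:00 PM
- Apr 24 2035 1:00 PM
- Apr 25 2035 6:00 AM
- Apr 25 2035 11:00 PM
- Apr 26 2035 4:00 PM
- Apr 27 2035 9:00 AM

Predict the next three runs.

Apr 28 2035 2:00 AM, Apr 28 2035 7:00 PM, Apr 29 2035 12:00 PM

Spacing: 17, 17, 17, 17, 17 h — constant 17 h.
Apr 27 2035 9:00 AM + 17 h = Apr 28 2035 2:00 AM.
Apr 28 2035 2:00 AM + 17 h = Apr 28 2035 7:00 PM.
Apr 28 2035 7:00 PM + 17 h = Apr 29 2035 12:00 PM.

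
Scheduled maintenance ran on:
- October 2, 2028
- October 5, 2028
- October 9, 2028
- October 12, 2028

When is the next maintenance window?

Gaps: 3, 4, 3 days — not constant, but cyclic with period 2.
The events fall on every Monday and Thursday.
Next Monday: October 16, 2028.

October 16, 2028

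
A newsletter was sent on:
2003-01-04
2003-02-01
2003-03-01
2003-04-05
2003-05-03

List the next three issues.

2003-06-07, 2003-07-05, 2003-08-02

All dates are Saturdays, 28, 28, 35, 28 days apart.
Specifically, the 1st Saturday of each month.
June 2003 — 1st Saturday is 2003-06-07.
July 2003 — 1st Saturday is 2003-07-05.
August 2003 — 1st Saturday is 2003-08-02.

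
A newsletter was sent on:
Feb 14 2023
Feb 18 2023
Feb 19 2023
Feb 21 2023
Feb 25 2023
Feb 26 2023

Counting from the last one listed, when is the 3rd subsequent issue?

Mar 5 2023

Gaps: 4, 1, 2, 4, 1 days — not constant, but cyclic with period 3.
The events fall on every Tuesday, Saturday and Sunday.
Next Tuesday: Feb 28 2023.
Next Saturday: Mar 4 2023.
The following Sunday is Mar 5 2023.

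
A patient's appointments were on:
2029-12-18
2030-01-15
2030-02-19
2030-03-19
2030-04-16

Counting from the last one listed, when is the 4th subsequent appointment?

These are Tuesdays at 28- or 35-day spacing (28, 35, 28, 28).
The pattern: 3rd Tuesday of the month.
May 2030 — 3rd Tuesday is 2030-05-21.
June 2030 — 3rd Tuesday is 2030-06-18.
July 2030 — 3rd Tuesday is 2030-07-16.
August 2030 — 3rd Tuesday is 2030-08-20.

2030-08-20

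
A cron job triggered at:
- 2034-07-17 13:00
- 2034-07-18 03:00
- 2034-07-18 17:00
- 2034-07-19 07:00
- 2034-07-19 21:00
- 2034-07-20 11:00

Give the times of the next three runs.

Gaps: 14, 14, 14, 14, 14 hours — each event is 14 hours after the previous one.
2034-07-20 11:00 + 14 h = 2034-07-21 01:00.
2034-07-21 01:00 + 14 h = 2034-07-21 15:00.
2034-07-21 15:00 + 14 h = 2034-07-22 05:00.

2034-07-21 01:00, 2034-07-21 15:00, 2034-07-22 05:00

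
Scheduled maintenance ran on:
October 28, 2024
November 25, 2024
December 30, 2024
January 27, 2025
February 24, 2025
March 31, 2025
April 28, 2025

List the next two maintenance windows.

May 26, 2025; June 30, 2025

Every date is a Monday; gaps 28, 35, 28, 28, 35, 28 days.
Each is the last Monday of its month (at least one falls on the 29th or later, ruling out '4th Monday').
Last Monday of May 2025: May 26, 2025.
June 2025 ends with Monday June 30, 2025.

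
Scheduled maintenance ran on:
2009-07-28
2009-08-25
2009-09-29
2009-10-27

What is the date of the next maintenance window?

All Tuesdays; the gaps (28, 35, 28) vary with month length.
This is the last Tuesday of each month.
Last Tuesday of November 2009: 2009-11-24.

2009-11-24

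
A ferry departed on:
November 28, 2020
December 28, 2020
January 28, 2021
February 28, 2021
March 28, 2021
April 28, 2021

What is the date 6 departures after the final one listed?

October 28, 2021

Gaps: 30, 31, 31, 28, 31 days — not constant. Every event is on the 28th of the month.
Pattern: the 28th of each month.
Next: May 2021 → May 28, 2021.
Next: June 2021 → June 28, 2021.
July 2021: July 28, 2021.
August 2021: August 28, 2021.
Next: September 2021 → September 28, 2021.
October 2021: October 28, 2021.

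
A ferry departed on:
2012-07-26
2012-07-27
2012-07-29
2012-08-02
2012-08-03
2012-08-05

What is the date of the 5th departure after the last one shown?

2012-08-17

Gaps: 1, 2, 4, 1, 2 days — not constant, but cyclic with period 3.
The events fall on every Thursday, Friday and Sunday.
Next Thursday: 2012-08-09.
Next Friday: 2012-08-10.
The following Sunday is 2012-08-12.
The following Thursday is 2012-08-16.
The following Friday is 2012-08-17.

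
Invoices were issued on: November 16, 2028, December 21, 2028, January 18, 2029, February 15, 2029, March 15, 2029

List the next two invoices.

April 19, 2029; May 17, 2029

All dates are Thursdays, 35, 28, 28, 28 days apart.
Specifically, the 3rd Thursday of each month.
April 2029 — 3rd Thursday is April 19, 2029.
3rd Thursday of May 2029: May 17, 2029.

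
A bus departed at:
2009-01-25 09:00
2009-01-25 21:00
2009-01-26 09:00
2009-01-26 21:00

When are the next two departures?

Spacing: 12, 12, 12 h — constant 12 h.
2009-01-26 21:00 + 12 h = 2009-01-27 09:00.
2009-01-27 09:00 + 12 h = 2009-01-27 21:00.

2009-01-27 09:00, 2009-01-27 21:00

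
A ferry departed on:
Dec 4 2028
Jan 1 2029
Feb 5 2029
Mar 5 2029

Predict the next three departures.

Gaps: 28, 35, 28 days — a mix of 28 and 35. Every date is a Monday.
Each is the 1st Monday of its month.
April 2029 — 1st Monday is Apr 2 2029.
1st Monday of May 2029: May 7 2029.
1st Monday of June 2029: Jun 4 2029.

Apr 2 2029, May 7 2029, Jun 4 2029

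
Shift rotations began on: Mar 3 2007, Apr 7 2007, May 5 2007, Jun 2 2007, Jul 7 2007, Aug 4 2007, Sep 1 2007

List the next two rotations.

Gaps: 35, 28, 28, 35, 28, 28 days — a mix of 28 and 35. Every date is a Saturday.
Each is the 1st Saturday of its month.
1st Saturday of October 2007: Oct 6 2007.
1st Saturday of November 2007: Nov 3 2007.

Oct 6 2007, Nov 3 2007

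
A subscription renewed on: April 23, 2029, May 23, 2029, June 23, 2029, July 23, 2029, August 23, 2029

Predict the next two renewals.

Each date is the 23rd; the gaps (30, 31, 30, 31) track the month lengths.
The rule is the 23rd of each month.
Next: September 2029 → September 23, 2029.
Next: October 2029 → October 23, 2029.

September 23, 2029; October 23, 2029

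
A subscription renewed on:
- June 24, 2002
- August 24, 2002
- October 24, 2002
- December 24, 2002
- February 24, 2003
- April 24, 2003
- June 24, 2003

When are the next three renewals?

The day-of-month is always 24 (61, 61, 61, 62, 59, 61 days between events).
So this recurs on the 24th of every 2 months.
Next: August 2003 → August 24, 2003.
Next: October 2003 → October 24, 2003.
Next: December 2003 → December 24, 2003.

August 24, 2003; October 24, 2003; December 24, 2003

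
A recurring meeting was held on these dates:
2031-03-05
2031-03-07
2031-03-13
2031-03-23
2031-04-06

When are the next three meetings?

2031-04-24, 2031-05-16, 2031-06-11

The spacing grows by 4 each time: 2, 6, 10, 14 days.
Next gap: 18 days. 2031-04-06 + 18 days = 2031-04-24.
Next gap: 22 days. 2031-04-24 + 22 days = 2031-05-16.
Next gap: 26 days. 2031-05-16 + 26 days = 2031-06-11.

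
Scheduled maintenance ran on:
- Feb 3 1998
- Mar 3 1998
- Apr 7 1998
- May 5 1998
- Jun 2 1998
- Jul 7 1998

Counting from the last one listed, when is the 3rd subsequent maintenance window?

All dates are Tuesdays, 28, 35, 28, 28, 35 days apart.
Specifically, the 1st Tuesday of each month.
August 1998 — 1st Tuesday is Aug 4 1998.
1st Tuesday of September 1998: Sep 1 1998.
October 1998 — 1st Tuesday is Oct 6 1998.

Oct 6 1998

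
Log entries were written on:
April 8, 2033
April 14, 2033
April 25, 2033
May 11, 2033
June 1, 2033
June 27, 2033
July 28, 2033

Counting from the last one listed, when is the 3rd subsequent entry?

Gaps: 6, 11, 16, 21, 26, 31 days — each gap is 5 larger than the previous one.
Next gap: 36 days. July 28, 2033 + 36 days = September 2, 2033.
Next gap: 41 days. September 2, 2033 + 41 days = October 13, 2033.
Next gap: 46 days. October 13, 2033 + 46 days = November 28, 2033.

November 28, 2033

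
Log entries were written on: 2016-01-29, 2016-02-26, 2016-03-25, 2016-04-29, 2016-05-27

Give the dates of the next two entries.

These are Fridays with 28, 28, 35, 28-day gaps.
Each is the final Friday of its month — 2016-01-29 is past the 28th, so '4th Friday' doesn't fit.
June 2016 ends with Friday 2016-06-24.
Last Friday of July 2016: 2016-07-29.

2016-06-24, 2016-07-29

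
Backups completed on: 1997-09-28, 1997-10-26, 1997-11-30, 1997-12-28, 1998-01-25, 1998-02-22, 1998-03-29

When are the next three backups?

1998-04-26, 1998-05-31, 1998-06-28

Every date is a Sunday; gaps 28, 35, 28, 28, 28, 35 days.
Each is the last Sunday of its month (at least one falls on the 29th or later, ruling out '4th Sunday').
Last Sunday of April 1998: 1998-04-26.
Last Sunday of May 1998: 1998-05-31.
June 1998 ends with Sunday 1998-06-28.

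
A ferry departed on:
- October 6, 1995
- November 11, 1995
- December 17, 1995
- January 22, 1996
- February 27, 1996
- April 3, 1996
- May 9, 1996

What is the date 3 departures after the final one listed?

August 25, 1996

Every event comes 36 days after the last (36, 36, 36, 36, 36, 36).
May 9, 1996 + 36 days = June 14, 1996.
June 14, 1996 + 36 days = July 20, 1996.
July 20, 1996 + 36 days = August 25, 1996.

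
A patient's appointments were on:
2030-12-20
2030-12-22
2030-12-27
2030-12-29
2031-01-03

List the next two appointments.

Every event lands on a Friday or Sunday (gaps cycle 2, 5, 2, 5).
So the schedule is: every Friday and Sunday.
The following Sunday is 2031-01-05.
Next Friday: 2031-01-10.

2031-01-05, 2031-01-10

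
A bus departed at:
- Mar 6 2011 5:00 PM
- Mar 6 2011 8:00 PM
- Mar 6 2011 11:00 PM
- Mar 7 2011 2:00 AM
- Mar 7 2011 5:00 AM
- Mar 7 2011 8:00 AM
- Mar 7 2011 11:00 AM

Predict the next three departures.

Mar 7 2011 2:00 PM, Mar 7 2011 5:00 PM, Mar 7 2011 8:00 PM

The interval is a steady 3 hours (3, 3, 3, 3, 3, 3).
Mar 7 2011 11:00 AM + 3 h = Mar 7 2011 2:00 PM.
Mar 7 2011 2:00 PM + 3 h = Mar 7 2011 5:00 PM.
Mar 7 2011 5:00 PM + 3 h = Mar 7 2011 8:00 PM.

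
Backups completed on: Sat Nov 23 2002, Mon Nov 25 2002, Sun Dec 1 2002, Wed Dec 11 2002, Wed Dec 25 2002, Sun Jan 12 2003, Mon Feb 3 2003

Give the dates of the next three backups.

The spacing grows by 4 each time: 2, 6, 10, 14, 18, 22 days.
Next gap: 26 days. Mon Feb 3 2003 + 26 days = Sat Mar 1 2003.
Next gap: 30 days. Sat Mar 1 2003 + 30 days = Mon Mar 31 2003.
Next gap: 34 days. Mon Mar 31 2003 + 34 days = Sun May 4 2003.

Sat Mar 1 2003, Mon Mar 31 2003, Sun May 4 2003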